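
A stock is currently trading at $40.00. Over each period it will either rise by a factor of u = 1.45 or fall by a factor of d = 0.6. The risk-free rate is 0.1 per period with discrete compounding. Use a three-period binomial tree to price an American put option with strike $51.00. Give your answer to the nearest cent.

Risk-neutral probability p = (1 + 0.1 − 0.6)/(1.45 − 0.6) = 0.5000/0.8500 = 0.5882
Terminal stock prices: S_uuu = 121.9, S_uud = 50.46, S_udd = 20.88, S_ddd = 8.64
Terminal payoffs (K − S): max(-70.94, 0) = 0, max(0.54, 0) = 0.54, max(30.12, 0) = 30.12, max(42.36, 0) = 42.36
Node uu (S = 84.1): continuation = 1/1.1·[0.5882·0.0000 + 0.4118·0.5400] = 0.2021; exercise value = 0.0000 ≤ continuation, so V_uu = 0.2021
Node ud (S = 34.8): continuation = 1/1.1·[0.5882·0.5400 + 0.4118·30.1200] = 11.5636; exercise value = 16.2000 > continuation, so V_ud = 16.2000 (exercise)
Node dd (S = 14.4): continuation = 1/1.1·[0.5882·30.1200 + 0.4118·42.3600] = 31.9636; exercise value = 36.6000 > continuation, so V_dd = 36.6000 (exercise)
Node u (S = 58): continuation = 1/1.1·[0.5882·0.2021 + 0.4118·16.2000] = 6.1723; exercise value = 0.0000 ≤ continuation, so V_u = 6.1723
Node d (S = 24): continuation = 1/1.1·[0.5882·16.2000 + 0.4118·36.6000] = 22.3636; exercise value = 27.0000 > continuation, so V_d = 27.0000 (exercise)
Node 0 (S = 40): continuation = 1/1.1·[0.5882·6.1723 + 0.4118·27.0000] = 13.4076; exercise value = 11.0000 ≤ continuation, so V_0 = 13.4076

$13.41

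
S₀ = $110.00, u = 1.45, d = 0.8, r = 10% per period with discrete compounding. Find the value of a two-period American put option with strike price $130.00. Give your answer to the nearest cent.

Risk-neutral probability p = (1 + 0.1 − 0.8)/(1.45 − 0.8) = 0.3000/0.6500 = 0.4615
Terminal stock prices: S_uu = 231.3, S_ud = 127.6, S_dd = 70.4
Terminal payoffs (K − S): max(-101.3, 0) = 0, max(2.4, 0) = 2.4, max(59.6, 0) = 59.6
Node u (S = 159.5): continuation = 1/1.1·[0.4615·0.0000 + 0.5385·2.4000] = 1.1748; exercise value = 0.0000 ≤ continuation, so V_u = 1.1748
Node d (S = 88): continuation = 1/1.1·[0.4615·2.4000 + 0.5385·59.6000] = 30.1818; exercise value = 42.0000 > continuation, so V_d = 42.0000 (exercise)
Node 0 (S = 110): continuation = 1/1.1·[0.4615·1.1748 + 0.5385·42.0000] = 21.0524; exercise value = 20.0000 ≤ continuation, so V_0 = 21.0524

$21.05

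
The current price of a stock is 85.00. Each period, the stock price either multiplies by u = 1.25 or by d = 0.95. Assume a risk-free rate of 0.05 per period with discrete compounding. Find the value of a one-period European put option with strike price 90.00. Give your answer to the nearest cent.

Risk-neutral probability p = (1 + 0.05 − 0.95)/(1.25 − 0.95) = 0.1000/0.3000 = 0.3333
Terminal stock prices: S_u = 106.2, S_d = 80.75
Terminal payoffs (K − S): max(-16.25, 0) = 0, max(9.25, 0) = 9.25
Node 0 (S = 85): V_0 = 1/1.05·[0.3333·0.0000 + 0.6667·9.2500] = 5.8730

5.87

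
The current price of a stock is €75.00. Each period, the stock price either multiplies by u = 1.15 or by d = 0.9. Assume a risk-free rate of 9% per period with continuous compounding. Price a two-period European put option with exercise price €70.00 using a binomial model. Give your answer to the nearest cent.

€0.39

Risk-neutral probability p = (e^0.09 − 0.9)/(1.15 − 0.9) = 0.1942/0.2500 = 0.7767
Terminal stock prices: S_uu = 99.19, S_ud = 77.62, S_dd = 60.75
Terminal payoffs (K − S): max(-29.19, 0) = 0, max(-7.625, 0) = 0, max(9.25, 0) = 9.25
Node u (S = 86.25): V_u = e^(−0.09)·[0.7767·0.0000 + 0.2233·0.0000] = 0.0000
Node d (S = 67.5): V_d = e^(−0.09)·[0.7767·0.0000 + 0.2233·9.2500] = 1.8878
Node 0 (S = 75): V_0 = e^(−0.09)·[0.7767·0.0000 + 0.2233·1.8878] = 0.3853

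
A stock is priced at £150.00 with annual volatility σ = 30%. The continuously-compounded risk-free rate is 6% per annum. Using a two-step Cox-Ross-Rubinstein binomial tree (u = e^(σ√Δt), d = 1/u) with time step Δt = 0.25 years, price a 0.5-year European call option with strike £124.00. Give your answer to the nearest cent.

CRR parameters: u = e^(σ√Δt) = e^(0.3·√0.25) = 1.1618, d = 1/u = 0.8607
Per-period rate: rΔt = 0.06·0.25 = 0.015, so R = e^0.015 = 1.0151
Risk-neutral probability p = (e^0.015 − 0.8607)/(1.1618 − 0.8607) = 0.1544/0.3011 = 0.5128
Terminal stock prices: S_uu = 202.5, S_ud = 150, S_dd = 111.1
Terminal payoffs (S − K): max(78.48, 0) = 78.48, max(26, 0) = 26, max(-12.88, 0) = 0
Node u (S = 174.3): V_u = e^(−0.015)·[0.5128·78.4788 + 0.4872·26.0000] = 52.1213
Node d (S = 129.1): V_d = e^(−0.015)·[0.5128·26.0000 + 0.4872·0.0000] = 13.1332
Node 0 (S = 150): V_0 = e^(−0.015)·[0.5128·52.1213 + 0.4872·13.1332] = 32.6315

£32.63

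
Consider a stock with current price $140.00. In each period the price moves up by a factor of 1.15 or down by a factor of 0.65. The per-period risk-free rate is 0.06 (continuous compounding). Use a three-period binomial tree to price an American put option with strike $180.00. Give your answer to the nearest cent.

$40.00

Risk-neutral probability p = (e^0.06 − 0.65)/(1.15 − 0.65) = 0.4118/0.5000 = 0.8237
Terminal stock prices: S_uuu = 212.9, S_uud = 120.3, S_udd = 68.02, S_ddd = 38.45
Terminal payoffs (K − S): max(-32.92, 0) = 0, max(59.65, 0) = 59.65, max(112, 0) = 112, max(141.6, 0) = 141.6
Node uu (S = 185.1): continuation = e^(−0.06)·[0.8237·0.0000 + 0.1763·59.6525] = 9.9058; exercise value = 0.0000 ≤ continuation, so V_uu = 9.9058
Node ud (S = 104.7): continuation = e^(−0.06)·[0.8237·59.6525 + 0.1763·111.9775] = 64.8676; exercise value = 75.3500 > continuation, so V_ud = 75.3500 (exercise)
Node dd (S = 59.15): continuation = e^(−0.06)·[0.8237·111.9775 + 0.1763·141.5525] = 110.3676; exercise value = 120.8500 > continuation, so V_dd = 120.8500 (exercise)
Node u (S = 161): continuation = e^(−0.06)·[0.8237·9.9058 + 0.1763·75.3500] = 20.1965; exercise value = 19.0000 ≤ continuation, so V_u = 20.1965
Node d (S = 91): continuation = e^(−0.06)·[0.8237·75.3500 + 0.1763·120.8500] = 78.5176; exercise value = 89.0000 > continuation, so V_d = 89.0000 (exercise)
Node 0 (S = 140): continuation = e^(−0.06)·[0.8237·20.1965 + 0.1763·89.0000] = 30.4457; exercise value = 40.0000 > continuation, so V_0 = 40.0000 (exercise)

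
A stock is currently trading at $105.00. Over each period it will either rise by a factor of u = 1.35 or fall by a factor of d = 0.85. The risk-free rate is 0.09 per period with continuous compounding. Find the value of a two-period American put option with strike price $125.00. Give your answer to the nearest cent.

Risk-neutral probability p = (e^0.09 − 0.85)/(1.35 − 0.85) = 0.2442/0.5000 = 0.4883
Terminal stock prices: S_uu = 191.4, S_ud = 120.5, S_dd = 75.86
Terminal payoffs (K − S): max(-66.36, 0) = 0, max(4.513, 0) = 4.513, max(49.14, 0) = 49.14
Node u (S = 141.8): continuation = e^(−0.09)·[0.4883·0.0000 + 0.5117·4.5125] = 2.1101; exercise value = 0.0000 ≤ continuation, so V_u = 2.1101
Node d (S = 89.25): continuation = e^(−0.09)·[0.4883·4.5125 + 0.5117·49.1375] = 24.9914; exercise value = 35.7500 > continuation, so V_d = 35.7500 (exercise)
Node 0 (S = 105): continuation = e^(−0.09)·[0.4883·2.1101 + 0.5117·35.7500] = 17.6590; exercise value = 20.0000 > continuation, so V_0 = 20.0000 (exercise)

$20.00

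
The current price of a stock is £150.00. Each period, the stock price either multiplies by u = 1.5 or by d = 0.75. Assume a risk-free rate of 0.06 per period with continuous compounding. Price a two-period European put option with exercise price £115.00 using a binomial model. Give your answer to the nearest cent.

Risk-neutral probability p = (e^0.06 − 0.75)/(1.5 − 0.75) = 0.3118/0.7500 = 0.4158
Terminal stock prices: S_uu = 337.5, S_ud = 168.8, S_dd = 84.38
Terminal payoffs (K − S): max(-222.5, 0) = 0, max(-53.75, 0) = 0, max(30.62, 0) = 30.62
Node u (S = 225): V_u = e^(−0.06)·[0.4158·0.0000 + 0.5842·0.0000] = 0.0000
Node d (S = 112.5): V_d = e^(−0.06)·[0.4158·0.0000 + 0.5842·30.6250] = 16.8497
Node 0 (S = 150): V_0 = e^(−0.06)·[0.4158·0.0000 + 0.5842·16.8497] = 9.2707

£9.27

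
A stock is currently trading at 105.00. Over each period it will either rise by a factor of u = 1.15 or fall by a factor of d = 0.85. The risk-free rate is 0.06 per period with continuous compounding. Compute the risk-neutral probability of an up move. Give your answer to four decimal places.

Risk-neutral probability p = (e^0.06 − 0.85)/(1.15 − 0.85) = 0.2118/0.3000 = 0.7061

p = 0.7061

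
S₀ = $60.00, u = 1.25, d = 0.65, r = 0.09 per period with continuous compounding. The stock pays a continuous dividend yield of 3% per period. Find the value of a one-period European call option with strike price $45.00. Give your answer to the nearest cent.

Per-period risk-free factor R = e^0.09 = 1.0942; dividend-adjusted growth = e^(0.09−0.03) = 1.0618.
Risk-neutral probability p = (1.0618 − 0.65)/(1.25 − 0.65) = 0.4118/0.6000 = 0.6864
Terminal stock prices: S_u = 75, S_d = 39
Terminal payoffs (S − K): max(30, 0) = 30, max(-6, 0) = 0
Node 0 (S = 60): V_0 = e^(−0.09)·[0.6864·30.0000 + 0.3136·0.0000] = 18.8195

$18.82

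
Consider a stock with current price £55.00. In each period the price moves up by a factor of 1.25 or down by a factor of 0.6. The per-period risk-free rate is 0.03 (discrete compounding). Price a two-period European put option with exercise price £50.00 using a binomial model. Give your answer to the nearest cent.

£6.95

Risk-neutral probability p = (1 + 0.03 − 0.6)/(1.25 − 0.6) = 0.4300/0.6500 = 0.6615
Terminal stock prices: S_uu = 85.94, S_ud = 41.25, S_dd = 19.8
Terminal payoffs (K − S): max(-35.94, 0) = 0, max(8.75, 0) = 8.75, max(30.2, 0) = 30.2
Node u (S = 68.75): V_u = 1/1.03·[0.6615·0.0000 + 0.3385·8.7500] = 2.8753
Node d (S = 33): V_d = 1/1.03·[0.6615·8.7500 + 0.3385·30.2000] = 15.5437
Node 0 (S = 55): V_0 = 1/1.03·[0.6615·2.8753 + 0.3385·15.5437] = 6.9544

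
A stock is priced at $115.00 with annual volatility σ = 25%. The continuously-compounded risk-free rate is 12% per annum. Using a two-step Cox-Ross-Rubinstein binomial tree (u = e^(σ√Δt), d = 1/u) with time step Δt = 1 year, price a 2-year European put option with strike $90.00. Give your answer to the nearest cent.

CRR parameters: u = e^(σ√Δt) = e^(0.25·√1) = 1.2840, d = 1/u = 0.7788
Per-period rate: rΔt = 0.12·1 = 0.12, so R = e^0.12 = 1.1275
Risk-neutral probability p = (e^0.12 − 0.7788)/(1.2840 − 0.7788) = 0.3487/0.5052 = 0.6902
Terminal stock prices: S_uu = 189.6, S_ud = 115, S_dd = 69.75
Terminal payoffs (K − S): max(-99.6, 0) = 0, max(-25, 0) = 0, max(20.25, 0) = 20.25
Node u (S = 147.7): V_u = e^(−0.12)·[0.6902·0.0000 + 0.3098·0.0000] = 0.0000
Node d (S = 89.56): V_d = e^(−0.12)·[0.6902·0.0000 + 0.3098·20.2490] = 5.5641
Node 0 (S = 115): V_0 = e^(−0.12)·[0.6902·0.0000 + 0.3098·5.5641] = 1.5289

$1.53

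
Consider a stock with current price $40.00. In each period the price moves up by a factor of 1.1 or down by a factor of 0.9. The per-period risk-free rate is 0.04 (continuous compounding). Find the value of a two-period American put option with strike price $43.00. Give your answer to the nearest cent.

Risk-neutral probability p = (e^0.04 − 0.9)/(1.1 − 0.9) = 0.1408/0.2000 = 0.7041
Terminal stock prices: S_uu = 48.4, S_ud = 39.6, S_dd = 32.4
Terminal payoffs (K − S): max(-5.4, 0) = 0, max(3.4, 0) = 3.4, max(10.6, 0) = 10.6
Node u (S = 44): continuation = e^(−0.04)·[0.7041·0.0000 + 0.2959·3.4000] = 0.9668; exercise value = 0.0000 ≤ continuation, so V_u = 0.9668
Node d (S = 36): continuation = e^(−0.04)·[0.7041·3.4000 + 0.2959·10.6000] = 5.3139; exercise value = 7.0000 > continuation, so V_d = 7.0000 (exercise)
Node 0 (S = 40): continuation = e^(−0.04)·[0.7041·0.9668 + 0.2959·7.0000] = 2.6444; exercise value = 3.0000 > continuation, so V_0 = 3.0000 (exercise)

$3.00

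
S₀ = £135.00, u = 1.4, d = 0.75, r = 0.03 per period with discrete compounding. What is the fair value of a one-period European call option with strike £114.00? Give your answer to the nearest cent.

£31.37

Risk-neutral probability p = (1 + 0.03 − 0.75)/(1.4 − 0.75) = 0.2800/0.6500 = 0.4308
Terminal stock prices: S_u = 189, S_d = 101.2
Terminal payoffs (S − K): max(75, 0) = 75, max(-12.75, 0) = 0
Node 0 (S = 135): V_0 = 1/1.03·[0.4308·75.0000 + 0.5692·0.0000] = 31.3667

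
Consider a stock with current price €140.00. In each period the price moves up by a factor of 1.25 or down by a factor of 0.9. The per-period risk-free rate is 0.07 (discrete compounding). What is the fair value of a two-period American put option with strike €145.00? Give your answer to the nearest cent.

Risk-neutral probability p = (1 + 0.07 − 0.9)/(1.25 − 0.9) = 0.1700/0.3500 = 0.4857
Terminal stock prices: S_uu = 218.8, S_ud = 157.5, S_dd = 113.4
Terminal payoffs (K − S): max(-73.75, 0) = 0, max(-12.5, 0) = 0, max(31.6, 0) = 31.6
Node u (S = 175): continuation = 1/1.07·[0.4857·0.0000 + 0.5143·0.0000] = 0.0000; exercise value = 0.0000 ≤ continuation, so V_u = 0.0000
Node d (S = 126): continuation = 1/1.07·[0.4857·0.0000 + 0.5143·31.6000] = 15.1883; exercise value = 19.0000 > continuation, so V_d = 19.0000 (exercise)
Node 0 (S = 140): continuation = 1/1.07·[0.4857·0.0000 + 0.5143·19.0000] = 9.1322; exercise value = 5.0000 ≤ continuation, so V_0 = 9.1322

€9.13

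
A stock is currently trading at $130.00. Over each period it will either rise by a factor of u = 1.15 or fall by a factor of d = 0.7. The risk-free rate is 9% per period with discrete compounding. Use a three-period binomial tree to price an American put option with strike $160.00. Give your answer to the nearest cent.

Risk-neutral probability p = (1 + 0.09 − 0.7)/(1.15 − 0.7) = 0.3900/0.4500 = 0.8667
Terminal stock prices: S_uuu = 197.7, S_uud = 120.3, S_udd = 73.25, S_ddd = 44.59
Terminal payoffs (K − S): max(-37.71, 0) = 0, max(39.65, 0) = 39.65, max(86.75, 0) = 86.75, max(115.4, 0) = 115.4
Node uu (S = 171.9): continuation = 1/1.09·[0.8667·0.0000 + 0.1333·39.6525] = 4.8505; exercise value = 0.0000 ≤ continuation, so V_uu = 4.8505
Node ud (S = 104.6): continuation = 1/1.09·[0.8667·39.6525 + 0.1333·86.7450] = 42.1390; exercise value = 55.3500 > continuation, so V_ud = 55.3500 (exercise)
Node dd (S = 63.7): continuation = 1/1.09·[0.8667·86.7450 + 0.1333·115.4100] = 83.0890; exercise value = 96.3000 > continuation, so V_dd = 96.3000 (exercise)
Node u (S = 149.5): continuation = 1/1.09·[0.8667·4.8505 + 0.1333·55.3500] = 10.6273; exercise value = 10.5000 ≤ continuation, so V_u = 10.6273
Node d (S = 91): continuation = 1/1.09·[0.8667·55.3500 + 0.1333·96.3000] = 55.7890; exercise value = 69.0000 > continuation, so V_d = 69.0000 (exercise)
Node 0 (S = 130): continuation = 1/1.09·[0.8667·10.6273 + 0.1333·69.0000] = 16.8902; exercise value = 30.0000 > continuation, so V_0 = 30.0000 (exercise)

$30.00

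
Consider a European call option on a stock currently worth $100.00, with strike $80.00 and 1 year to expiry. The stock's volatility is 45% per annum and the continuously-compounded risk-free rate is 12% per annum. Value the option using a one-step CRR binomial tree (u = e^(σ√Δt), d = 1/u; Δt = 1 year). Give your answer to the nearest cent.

CRR parameters: u = e^(σ√Δt) = e^(0.45·√1) = 1.5683, d = 1/u = 0.6376
Per-period rate: rΔt = 0.12·1 = 0.12, so R = e^0.12 = 1.1275
Risk-neutral probability p = (e^0.12 − 0.6376)/(1.5683 − 0.6376) = 0.4899/0.9307 = 0.5264
Terminal stock prices: S_u = 156.8, S_d = 63.76
Terminal payoffs (S − K): max(76.83, 0) = 76.83, max(-16.24, 0) = 0
Node 0 (S = 100): V_0 = e^(−0.12)·[0.5264·76.8312 + 0.4736·0.0000] = 35.8674

$35.87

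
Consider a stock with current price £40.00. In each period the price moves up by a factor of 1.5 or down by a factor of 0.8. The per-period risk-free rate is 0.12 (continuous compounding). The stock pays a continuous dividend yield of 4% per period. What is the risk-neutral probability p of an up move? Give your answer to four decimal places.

p = 0.4047

Per-period risk-free factor R = e^0.12 = 1.1275; dividend-adjusted growth = e^(0.12−0.04) = 1.0833.
Risk-neutral probability p = (1.0833 − 0.8)/(1.5 − 0.8) = 0.2833/0.7000 = 0.4047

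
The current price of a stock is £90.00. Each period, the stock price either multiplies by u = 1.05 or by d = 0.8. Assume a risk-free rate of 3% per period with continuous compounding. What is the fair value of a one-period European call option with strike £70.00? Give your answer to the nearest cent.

£22.07

Risk-neutral probability p = (e^0.03 − 0.8)/(1.05 − 0.8) = 0.2305/0.2500 = 0.9218
Terminal stock prices: S_u = 94.5, S_d = 72
Terminal payoffs (S − K): max(24.5, 0) = 24.5, max(2, 0) = 2
Node 0 (S = 90): V_0 = e^(−0.03)·[0.9218·24.5000 + 0.0782·2.0000] = 22.0688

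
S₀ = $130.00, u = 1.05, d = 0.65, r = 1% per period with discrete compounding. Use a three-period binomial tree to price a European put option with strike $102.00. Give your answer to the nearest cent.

$3.31

Risk-neutral probability p = (1 + 0.01 − 0.65)/(1.05 − 0.65) = 0.3600/0.4000 = 0.9000
Terminal stock prices: S_uuu = 150.5, S_uud = 93.16, S_udd = 57.67, S_ddd = 35.7
Terminal payoffs (K − S): max(-48.49, 0) = 0, max(8.839, 0) = 8.839, max(44.33, 0) = 44.33, max(66.3, 0) = 66.3
Node uu (S = 143.3): V_uu = 1/1.01·[0.9000·0.0000 + 0.1000·8.8387] = 0.8751
Node ud (S = 88.73): V_ud = 1/1.01·[0.9000·8.8387 + 0.1000·44.3287] = 12.2651
Node dd (S = 54.93): V_dd = 1/1.01·[0.9000·44.3287 + 0.1000·66.2987] = 46.0651
Node u (S = 136.5): V_u = 1/1.01·[0.9000·0.8751 + 0.1000·12.2651] = 1.9942
Node d (S = 84.5): V_d = 1/1.01·[0.9000·12.2651 + 0.1000·46.0651] = 15.4902
Node 0 (S = 130): V_0 = 1/1.01·[0.9000·1.9942 + 0.1000·15.4902] = 3.3107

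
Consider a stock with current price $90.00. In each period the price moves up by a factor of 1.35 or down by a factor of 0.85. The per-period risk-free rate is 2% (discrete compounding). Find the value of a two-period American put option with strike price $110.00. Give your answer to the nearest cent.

$23.13

Risk-neutral probability p = (1 + 0.02 − 0.85)/(1.35 − 0.85) = 0.1700/0.5000 = 0.3400
Terminal stock prices: S_uu = 164, S_ud = 103.3, S_dd = 65.02
Terminal payoffs (K − S): max(-54.03, 0) = 0, max(6.725, 0) = 6.725, max(44.98, 0) = 44.98
Node u (S = 121.5): continuation = 1/1.02·[0.3400·0.0000 + 0.6600·6.7250] = 4.3515; exercise value = 0.0000 ≤ continuation, so V_u = 4.3515
Node d (S = 76.5): continuation = 1/1.02·[0.3400·6.7250 + 0.6600·44.9750] = 31.3431; exercise value = 33.5000 > continuation, so V_d = 33.5000 (exercise)
Node 0 (S = 90): continuation = 1/1.02·[0.3400·4.3515 + 0.6600·33.5000] = 23.1270; exercise value = 20.0000 ≤ continuation, so V_0 = 23.1270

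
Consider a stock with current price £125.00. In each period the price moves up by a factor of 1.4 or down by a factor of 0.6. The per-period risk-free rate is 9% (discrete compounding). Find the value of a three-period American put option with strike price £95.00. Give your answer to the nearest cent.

£10.86

Risk-neutral probability p = (1 + 0.09 − 0.6)/(1.4 − 0.6) = 0.4900/0.8000 = 0.6125
Terminal stock prices: S_uuu = 343, S_uud = 147, S_udd = 63, S_ddd = 27
Terminal payoffs (K − S): max(-248, 0) = 0, max(-52, 0) = 0, max(32, 0) = 32, max(68, 0) = 68
Node uu (S = 245): continuation = 1/1.09·[0.6125·0.0000 + 0.3875·0.0000] = 0.0000; exercise value = 0.0000 ≤ continuation, so V_uu = 0.0000
Node ud (S = 105): continuation = 1/1.09·[0.6125·0.0000 + 0.3875·32.0000] = 11.3761; exercise value = 0.0000 ≤ continuation, so V_ud = 11.3761
Node dd (S = 45): continuation = 1/1.09·[0.6125·32.0000 + 0.3875·68.0000] = 42.1560; exercise value = 50.0000 > continuation, so V_dd = 50.0000 (exercise)
Node u (S = 175): continuation = 1/1.09·[0.6125·0.0000 + 0.3875·11.3761] = 4.0443; exercise value = 0.0000 ≤ continuation, so V_u = 4.0443
Node d (S = 75): continuation = 1/1.09·[0.6125·11.3761 + 0.3875·50.0000] = 24.1678; exercise value = 20.0000 ≤ continuation, so V_d = 24.1678
Node 0 (S = 125): continuation = 1/1.09·[0.6125·4.0443 + 0.3875·24.1678] = 10.8643; exercise value = 0.0000 ≤ continuation, so V_0 = 10.8643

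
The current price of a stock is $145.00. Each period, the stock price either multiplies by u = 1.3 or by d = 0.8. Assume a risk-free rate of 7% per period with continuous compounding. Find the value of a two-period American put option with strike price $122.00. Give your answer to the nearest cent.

Risk-neutral probability p = (e^0.07 − 0.8)/(1.3 − 0.8) = 0.2725/0.5000 = 0.5450
Terminal stock prices: S_uu = 245.1, S_ud = 150.8, S_dd = 92.8
Terminal payoffs (K − S): max(-123.1, 0) = 0, max(-28.8, 0) = 0, max(29.2, 0) = 29.2
Node u (S = 188.5): continuation = e^(−0.07)·[0.5450·0.0000 + 0.4550·0.0000] = 0.0000; exercise value = 0.0000 ≤ continuation, so V_u = 0.0000
Node d (S = 116): continuation = e^(−0.07)·[0.5450·0.0000 + 0.4550·29.2000] = 12.3873; exercise value = 6.0000 ≤ continuation, so V_d = 12.3873
Node 0 (S = 145): continuation = e^(−0.07)·[0.5450·0.0000 + 0.4550·12.3873] = 5.2550; exercise value = 0.0000 ≤ continuation, so V_0 = 5.2550

$5.26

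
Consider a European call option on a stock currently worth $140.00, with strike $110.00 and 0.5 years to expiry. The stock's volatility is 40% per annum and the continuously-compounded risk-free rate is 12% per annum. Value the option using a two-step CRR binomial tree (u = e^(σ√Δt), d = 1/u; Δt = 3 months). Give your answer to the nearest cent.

$39.83

CRR parameters: u = e^(σ√Δt) = e^(0.4·√0.25) = 1.2214, d = 1/u = 0.8187
Per-period rate: rΔt = 0.12·0.25 = 0.03, so R = e^0.03 = 1.0305
Risk-neutral probability p = (e^0.03 − 0.8187)/(1.2214 − 0.8187) = 0.2117/0.4027 = 0.5258
Terminal stock prices: S_uu = 208.9, S_ud = 140, S_dd = 93.84
Terminal payoffs (S − K): max(98.86, 0) = 98.86, max(30, 0) = 30, max(-16.16, 0) = 0
Node u (S = 171): V_u = e^(−0.03)·[0.5258·98.8555 + 0.4742·30.0000] = 64.2474
Node d (S = 114.6): V_d = e^(−0.03)·[0.5258·30.0000 + 0.4742·0.0000] = 15.3077
Node 0 (S = 140): V_0 = e^(−0.03)·[0.5258·64.2474 + 0.4742·15.3077] = 39.8271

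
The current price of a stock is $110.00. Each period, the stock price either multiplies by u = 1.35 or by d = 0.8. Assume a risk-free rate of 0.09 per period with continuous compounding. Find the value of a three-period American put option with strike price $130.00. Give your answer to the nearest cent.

$20.94

Risk-neutral probability p = (e^0.09 − 0.8)/(1.35 − 0.8) = 0.2942/0.5500 = 0.5349
Terminal stock prices: S_uuu = 270.6, S_uud = 160.4, S_udd = 95.04, S_ddd = 56.32
Terminal payoffs (K − S): max(-140.6, 0) = 0, max(-30.38, 0) = 0, max(34.96, 0) = 34.96, max(73.68, 0) = 73.68
Node uu (S = 200.5): continuation = e^(−0.09)·[0.5349·0.0000 + 0.4651·0.0000] = 0.0000; exercise value = 0.0000 ≤ continuation, so V_uu = 0.0000
Node ud (S = 118.8): continuation = e^(−0.09)·[0.5349·0.0000 + 0.4651·34.9600] = 14.8616; exercise value = 11.2000 ≤ continuation, so V_ud = 14.8616
Node dd (S = 70.4): continuation = e^(−0.09)·[0.5349·34.9600 + 0.4651·73.6800] = 48.4111; exercise value = 59.6000 > continuation, so V_dd = 59.6000 (exercise)
Node u (S = 148.5): continuation = e^(−0.09)·[0.5349·0.0000 + 0.4651·14.8616] = 6.3177; exercise value = 0.0000 ≤ continuation, so V_u = 6.3177
Node d (S = 88): continuation = e^(−0.09)·[0.5349·14.8616 + 0.4651·59.6000] = 32.6010; exercise value = 42.0000 > continuation, so V_d = 42.0000 (exercise)
Node 0 (S = 110): continuation = e^(−0.09)·[0.5349·6.3177 + 0.4651·42.0000] = 20.9426; exercise value = 20.0000 ≤ continuation, so V_0 = 20.9426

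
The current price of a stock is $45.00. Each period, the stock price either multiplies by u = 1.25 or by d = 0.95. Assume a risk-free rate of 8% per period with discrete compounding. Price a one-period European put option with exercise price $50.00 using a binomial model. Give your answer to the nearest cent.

$3.80

Risk-neutral probability p = (1 + 0.08 − 0.95)/(1.25 − 0.95) = 0.1300/0.3000 = 0.4333
Terminal stock prices: S_u = 56.25, S_d = 42.75
Terminal payoffs (K − S): max(-6.25, 0) = 0, max(7.25, 0) = 7.25
Node 0 (S = 45): V_0 = 1/1.08·[0.4333·0.0000 + 0.5667·7.2500] = 3.8040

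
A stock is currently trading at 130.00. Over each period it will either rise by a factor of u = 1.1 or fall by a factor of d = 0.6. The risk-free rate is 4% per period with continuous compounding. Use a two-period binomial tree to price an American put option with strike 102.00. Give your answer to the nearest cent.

4.29

Risk-neutral probability p = (e^0.04 − 0.6)/(1.1 − 0.6) = 0.4408/0.5000 = 0.8816
Terminal stock prices: S_uu = 157.3, S_ud = 85.8, S_dd = 46.8
Terminal payoffs (K − S): max(-55.3, 0) = 0, max(16.2, 0) = 16.2, max(55.2, 0) = 55.2
Node u (S = 143): continuation = e^(−0.04)·[0.8816·0.0000 + 0.1184·16.2000] = 1.8425; exercise value = 0.0000 ≤ continuation, so V_u = 1.8425
Node d (S = 78): continuation = e^(−0.04)·[0.8816·16.2000 + 0.1184·55.2000] = 20.0005; exercise value = 24.0000 > continuation, so V_d = 24.0000 (exercise)
Node 0 (S = 130): continuation = e^(−0.04)·[0.8816·1.8425 + 0.1184·24.0000] = 4.2904; exercise value = 0.0000 ≤ continuation, so V_0 = 4.2904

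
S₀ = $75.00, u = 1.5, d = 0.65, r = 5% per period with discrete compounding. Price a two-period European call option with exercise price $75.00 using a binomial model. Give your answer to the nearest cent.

$18.83

Risk-neutral probability p = (1 + 0.05 − 0.65)/(1.5 − 0.65) = 0.4000/0.8500 = 0.4706
Terminal stock prices: S_uu = 168.8, S_ud = 73.12, S_dd = 31.69
Terminal payoffs (S − K): max(93.75, 0) = 93.75, max(-1.875, 0) = 0, max(-43.31, 0) = 0
Node u (S = 112.5): V_u = 1/1.05·[0.4706·93.7500 + 0.5294·0.0000] = 42.0168
Node d (S = 48.75): V_d = 1/1.05·[0.4706·0.0000 + 0.5294·0.0000] = 0.0000
Node 0 (S = 75): V_0 = 1/1.05·[0.4706·42.0168 + 0.5294·0.0000] = 18.8311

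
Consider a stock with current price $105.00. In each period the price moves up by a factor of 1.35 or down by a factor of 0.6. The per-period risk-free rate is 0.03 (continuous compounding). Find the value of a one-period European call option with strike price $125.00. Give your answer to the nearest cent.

$9.33

Risk-neutral probability p = (e^0.03 − 0.6)/(1.35 − 0.6) = 0.4305/0.7500 = 0.5739
Terminal stock prices: S_u = 141.8, S_d = 63
Terminal payoffs (S − K): max(16.75, 0) = 16.75, max(-62, 0) = 0
Node 0 (S = 105): V_0 = e^(−0.03)·[0.5739·16.7500 + 0.4261·0.0000] = 9.3294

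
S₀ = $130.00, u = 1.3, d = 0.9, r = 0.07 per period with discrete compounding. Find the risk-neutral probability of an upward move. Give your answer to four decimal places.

Risk-neutral probability p = (1 + 0.07 − 0.9)/(1.3 − 0.9) = 0.1700/0.4000 = 0.4250

p = 0.4250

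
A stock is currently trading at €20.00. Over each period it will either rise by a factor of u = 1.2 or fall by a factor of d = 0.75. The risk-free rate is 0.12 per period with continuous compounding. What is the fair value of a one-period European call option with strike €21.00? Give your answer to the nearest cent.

€2.23

Risk-neutral probability p = (e^0.12 − 0.75)/(1.2 − 0.75) = 0.3775/0.4500 = 0.8389
Terminal stock prices: S_u = 24, S_d = 15
Terminal payoffs (S − K): max(3, 0) = 3, max(-6, 0) = 0
Node 0 (S = 20): V_0 = e^(−0.12)·[0.8389·3.0000 + 0.1611·0.0000] = 2.2321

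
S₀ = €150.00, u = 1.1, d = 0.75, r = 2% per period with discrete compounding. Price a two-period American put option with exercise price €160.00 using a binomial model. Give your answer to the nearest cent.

Risk-neutral probability p = (1 + 0.02 − 0.75)/(1.1 − 0.75) = 0.2700/0.3500 = 0.7714
Terminal stock prices: S_uu = 181.5, S_ud = 123.8, S_dd = 84.38
Terminal payoffs (K − S): max(-21.5, 0) = 0, max(36.25, 0) = 36.25, max(75.62, 0) = 75.62
Node u (S = 165): continuation = 1/1.02·[0.7714·0.0000 + 0.2286·36.2500] = 8.1232; exercise value = 0.0000 ≤ continuation, so V_u = 8.1232
Node d (S = 112.5): continuation = 1/1.02·[0.7714·36.2500 + 0.2286·75.6250] = 44.3627; exercise value = 47.5000 > continuation, so V_d = 47.5000 (exercise)
Node 0 (S = 150): continuation = 1/1.02·[0.7714·8.1232 + 0.2286·47.5000] = 16.7879; exercise value = 10.0000 ≤ continuation, so V_0 = 16.7879

€16.79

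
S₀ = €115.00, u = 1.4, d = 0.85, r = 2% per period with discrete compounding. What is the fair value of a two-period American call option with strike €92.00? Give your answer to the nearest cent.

€30.66

Risk-neutral probability p = (1 + 0.02 − 0.85)/(1.4 − 0.85) = 0.1700/0.5500 = 0.3091
Terminal stock prices: S_uu = 225.4, S_ud = 136.8, S_dd = 83.09
Terminal payoffs (S − K): max(133.4, 0) = 133.4, max(44.85, 0) = 44.85, max(-8.913, 0) = 0
Node u (S = 161): continuation = 1/1.02·[0.3091·133.4000 + 0.6909·44.8500] = 70.8039; exercise value = 69.0000 ≤ continuation, so V_u = 70.8039
Node d (S = 97.75): continuation = 1/1.02·[0.3091·44.8500 + 0.6909·0.0000] = 13.5909; exercise value = 5.7500 ≤ continuation, so V_d = 13.5909
Node 0 (S = 115): continuation = 1/1.02·[0.3091·70.8039 + 0.6909·13.5909] = 30.6617; exercise value = 23.0000 ≤ continuation, so V_0 = 30.6617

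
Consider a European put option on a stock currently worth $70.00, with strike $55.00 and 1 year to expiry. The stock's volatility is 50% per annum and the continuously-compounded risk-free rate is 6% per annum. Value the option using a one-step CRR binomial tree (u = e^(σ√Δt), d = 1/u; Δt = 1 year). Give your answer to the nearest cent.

$6.65

CRR parameters: u = e^(σ√Δt) = e^(0.5·√1) = 1.6487, d = 1/u = 0.6065
Per-period rate: rΔt = 0.06·1 = 0.06, so R = e^0.06 = 1.0618
Risk-neutral probability p = (e^0.06 − 0.6065)/(1.6487 − 0.6065) = 0.4553/1.0422 = 0.4369
Terminal stock prices: S_u = 115.4, S_d = 42.46
Terminal payoffs (K − S): max(-60.41, 0) = 0, max(12.54, 0) = 12.54
Node 0 (S = 70): V_0 = e^(−0.06)·[0.4369·0.0000 + 0.5631·12.5429] = 6.6519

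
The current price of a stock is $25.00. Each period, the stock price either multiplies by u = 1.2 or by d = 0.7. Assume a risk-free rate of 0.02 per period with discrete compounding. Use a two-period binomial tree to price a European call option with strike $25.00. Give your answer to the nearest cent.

$4.33

Risk-neutral probability p = (1 + 0.02 − 0.7)/(1.2 − 0.7) = 0.3200/0.5000 = 0.6400
Terminal stock prices: S_uu = 36, S_ud = 21, S_dd = 12.25
Terminal payoffs (S − K): max(11, 0) = 11, max(-4, 0) = 0, max(-12.75, 0) = 0
Node u (S = 30): V_u = 1/1.02·[0.6400·11.0000 + 0.3600·0.0000] = 6.9020
Node d (S = 17.5): V_d = 1/1.02·[0.6400·0.0000 + 0.3600·0.0000] = 0.0000
Node 0 (S = 25): V_0 = 1/1.02·[0.6400·6.9020 + 0.3600·0.0000] = 4.3306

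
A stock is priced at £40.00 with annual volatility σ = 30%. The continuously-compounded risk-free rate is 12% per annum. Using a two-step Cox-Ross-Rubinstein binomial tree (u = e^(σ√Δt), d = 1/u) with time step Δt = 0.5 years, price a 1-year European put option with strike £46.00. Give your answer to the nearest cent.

£5.50

CRR parameters: u = e^(σ√Δt) = e^(0.3·√0.5) = 1.2363, d = 1/u = 0.8089
Per-period rate: rΔt = 0.12·0.5 = 0.06, so R = e^0.06 = 1.0618
Risk-neutral probability p = (e^0.06 − 0.8089)/(1.2363 − 0.8089) = 0.2530/0.4275 = 0.5918
Terminal stock prices: S_uu = 61.14, S_ud = 40, S_dd = 26.17
Terminal payoffs (K − S): max(-15.14, 0) = 0, max(6, 0) = 6, max(19.83, 0) = 19.83
Node u (S = 49.45): V_u = e^(−0.06)·[0.5918·0.0000 + 0.4082·6.0000] = 2.3064
Node d (S = 32.35): V_d = e^(−0.06)·[0.5918·6.0000 + 0.4082·19.8300] = 10.9669
Node 0 (S = 40): V_0 = e^(−0.06)·[0.5918·2.3064 + 0.4082·10.9669] = 5.5012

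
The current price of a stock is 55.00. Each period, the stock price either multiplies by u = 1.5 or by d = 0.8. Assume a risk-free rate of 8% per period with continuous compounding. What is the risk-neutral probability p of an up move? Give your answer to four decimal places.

p = 0.4047

Risk-neutral probability p = (e^0.08 − 0.8)/(1.5 − 0.8) = 0.2833/0.7000 = 0.4047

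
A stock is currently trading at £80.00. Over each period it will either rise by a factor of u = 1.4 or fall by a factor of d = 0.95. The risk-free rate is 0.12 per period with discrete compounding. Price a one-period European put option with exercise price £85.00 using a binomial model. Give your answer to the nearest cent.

£5.00

Risk-neutral probability p = (1 + 0.12 − 0.95)/(1.4 − 0.95) = 0.1700/0.4500 = 0.3778
Terminal stock prices: S_u = 112, S_d = 76
Terminal payoffs (K − S): max(-27, 0) = 0, max(9, 0) = 9
Node 0 (S = 80): V_0 = 1/1.12·[0.3778·0.0000 + 0.6222·9.0000] = 5.0000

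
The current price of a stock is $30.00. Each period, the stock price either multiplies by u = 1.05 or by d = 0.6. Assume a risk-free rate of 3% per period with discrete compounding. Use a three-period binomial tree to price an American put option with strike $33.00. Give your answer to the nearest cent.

$3.00

Risk-neutral probability p = (1 + 0.03 − 0.6)/(1.05 − 0.6) = 0.4300/0.4500 = 0.9556
Terminal stock prices: S_uuu = 34.73, S_uud = 19.85, S_udd = 11.34, S_ddd = 6.48
Terminal payoffs (K − S): max(-1.729, 0) = 0, max(13.15, 0) = 13.15, max(21.66, 0) = 21.66, max(26.52, 0) = 26.52
Node uu (S = 33.08): continuation = 1/1.03·[0.9556·0.0000 + 0.0444·13.1550] = 0.5676; exercise value = 0.0000 ≤ continuation, so V_uu = 0.5676
Node ud (S = 18.9): continuation = 1/1.03·[0.9556·13.1550 + 0.0444·21.6600] = 13.1388; exercise value = 14.1000 > continuation, so V_ud = 14.1000 (exercise)
Node dd (S = 10.8): continuation = 1/1.03·[0.9556·21.6600 + 0.0444·26.5200] = 21.2388; exercise value = 22.2000 > continuation, so V_dd = 22.2000 (exercise)
Node u (S = 31.5): continuation = 1/1.03·[0.9556·0.5676 + 0.0444·14.1000] = 1.1350; exercise value = 1.5000 > continuation, so V_u = 1.5000 (exercise)
Node d (S = 18): continuation = 1/1.03·[0.9556·14.1000 + 0.0444·22.2000] = 14.0388; exercise value = 15.0000 > continuation, so V_d = 15.0000 (exercise)
Node 0 (S = 30): continuation = 1/1.03·[0.9556·1.5000 + 0.0444·15.0000] = 2.0388; exercise value = 3.0000 > continuation, so V_0 = 3.0000 (exercise)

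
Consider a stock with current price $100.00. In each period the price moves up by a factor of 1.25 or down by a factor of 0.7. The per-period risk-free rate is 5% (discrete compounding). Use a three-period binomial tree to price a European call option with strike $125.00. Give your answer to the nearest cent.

Risk-neutral probability p = (1 + 0.05 − 0.7)/(1.25 − 0.7) = 0.3500/0.5500 = 0.6364
Terminal stock prices: S_uuu = 195.3, S_uud = 109.4, S_udd = 61.25, S_ddd = 34.3
Terminal payoffs (S − K): max(70.31, 0) = 70.31, max(-15.62, 0) = 0, max(-63.75, 0) = 0, max(-90.7, 0) = 0
Node uu (S = 156.2): V_uu = 1/1.05·[0.6364·70.3125 + 0.3636·0.0000] = 42.6136
Node ud (S = 87.5): V_ud = 1/1.05·[0.6364·0.0000 + 0.3636·0.0000] = 0.0000
Node dd (S = 49): V_dd = 1/1.05·[0.6364·0.0000 + 0.3636·0.0000] = 0.0000
Node u (S = 125): V_u = 1/1.05·[0.6364·42.6136 + 0.3636·0.0000] = 25.8264
Node d (S = 70): V_d = 1/1.05·[0.6364·0.0000 + 0.3636·0.0000] = 0.0000
Node 0 (S = 100): V_0 = 1/1.05·[0.6364·25.8264 + 0.3636·0.0000] = 15.6524

$15.65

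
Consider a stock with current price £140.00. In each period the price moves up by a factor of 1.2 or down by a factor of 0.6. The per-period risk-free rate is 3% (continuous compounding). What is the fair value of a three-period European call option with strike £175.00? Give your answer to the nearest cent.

Risk-neutral probability p = (e^0.03 − 0.6)/(1.2 − 0.6) = 0.4305/0.6000 = 0.7174
Terminal stock prices: S_uuu = 241.9, S_uud = 121, S_udd = 60.48, S_ddd = 30.24
Terminal payoffs (S − K): max(66.92, 0) = 66.92, max(-54.04, 0) = 0, max(-114.5, 0) = 0, max(-144.8, 0) = 0
Node uu (S = 201.6): V_uu = e^(−0.03)·[0.7174·66.9200 + 0.2826·0.0000] = 46.5911
Node ud (S = 100.8): V_ud = e^(−0.03)·[0.7174·0.0000 + 0.2826·0.0000] = 0.0000
Node dd (S = 50.4): V_dd = e^(−0.03)·[0.7174·0.0000 + 0.2826·0.0000] = 0.0000
Node u (S = 168): V_u = e^(−0.03)·[0.7174·46.5911 + 0.2826·0.0000] = 32.4377
Node d (S = 84): V_d = e^(−0.03)·[0.7174·0.0000 + 0.2826·0.0000] = 0.0000
Node 0 (S = 140): V_0 = e^(−0.03)·[0.7174·32.4377 + 0.2826·0.0000] = 22.5838

£22.58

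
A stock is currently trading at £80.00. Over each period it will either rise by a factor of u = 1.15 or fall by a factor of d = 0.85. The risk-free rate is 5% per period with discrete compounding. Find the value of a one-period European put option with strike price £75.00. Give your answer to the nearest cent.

£2.22

Risk-neutral probability p = (1 + 0.05 − 0.85)/(1.15 − 0.85) = 0.2000/0.3000 = 0.6667
Terminal stock prices: S_u = 92, S_d = 68
Terminal payoffs (K − S): max(-17, 0) = 0, max(7, 0) = 7
Node 0 (S = 80): V_0 = 1/1.05·[0.6667·0.0000 + 0.3333·7.0000] = 2.2222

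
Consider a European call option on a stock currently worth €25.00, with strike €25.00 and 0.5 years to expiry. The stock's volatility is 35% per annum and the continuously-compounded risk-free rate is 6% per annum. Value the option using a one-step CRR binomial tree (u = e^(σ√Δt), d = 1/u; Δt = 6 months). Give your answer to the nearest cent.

CRR parameters: u = e^(σ√Δt) = e^(0.35·√0.5) = 1.2808, d = 1/u = 0.7808
Per-period rate: rΔt = 0.06·0.5 = 0.03, so R = e^0.03 = 1.0305
Risk-neutral probability p = (e^0.03 − 0.7808)/(1.2808 − 0.7808) = 0.2497/0.5000 = 0.4993
Terminal stock prices: S_u = 32.02, S_d = 19.52
Terminal payoffs (S − K): max(7.02, 0) = 7.02, max(-5.481, 0) = 0
Node 0 (S = 25): V_0 = e^(−0.03)·[0.4993·7.0201 + 0.5007·0.0000] = 3.4018

€3.40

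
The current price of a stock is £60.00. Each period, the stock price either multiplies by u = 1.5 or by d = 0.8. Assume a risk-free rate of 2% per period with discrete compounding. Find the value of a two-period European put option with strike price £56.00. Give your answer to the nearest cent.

Risk-neutral probability p = (1 + 0.02 − 0.8)/(1.5 − 0.8) = 0.2200/0.7000 = 0.3143
Terminal stock prices: S_uu = 135, S_ud = 72, S_dd = 38.4
Terminal payoffs (K − S): max(-79, 0) = 0, max(-16, 0) = 0, max(17.6, 0) = 17.6
Node u (S = 90): V_u = 1/1.02·[0.3143·0.0000 + 0.6857·0.0000] = 0.0000
Node d (S = 48): V_d = 1/1.02·[0.3143·0.0000 + 0.6857·17.6000] = 11.8319
Node 0 (S = 60): V_0 = 1/1.02·[0.3143·0.0000 + 0.6857·11.8319] = 7.9542

£7.95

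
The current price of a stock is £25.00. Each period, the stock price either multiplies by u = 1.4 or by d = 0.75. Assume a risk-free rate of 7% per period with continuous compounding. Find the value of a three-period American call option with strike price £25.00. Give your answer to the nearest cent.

£7.86

Risk-neutral probability p = (e^0.07 − 0.75)/(1.4 − 0.75) = 0.3225/0.6500 = 0.4962
Terminal stock prices: S_uuu = 68.6, S_uud = 36.75, S_udd = 19.69, S_ddd = 10.55
Terminal payoffs (S − K): max(43.6, 0) = 43.6, max(11.75, 0) = 11.75, max(-5.312, 0) = 0, max(-14.45, 0) = 0
Node uu (S = 49): continuation = e^(−0.07)·[0.4962·43.6000 + 0.5038·11.7500] = 25.6902; exercise value = 24.0000 ≤ continuation, so V_uu = 25.6902
Node ud (S = 26.25): continuation = e^(−0.07)·[0.4962·11.7500 + 0.5038·0.0000] = 5.4358; exercise value = 1.2500 ≤ continuation, so V_ud = 5.4358
Node dd (S = 14.06): continuation = e^(−0.07)·[0.4962·0.0000 + 0.5038·0.0000] = 0.0000; exercise value = 0.0000 ≤ continuation, so V_dd = 0.0000
Node u (S = 35): continuation = e^(−0.07)·[0.4962·25.6902 + 0.5038·5.4358] = 14.4384; exercise value = 10.0000 ≤ continuation, so V_u = 14.4384
Node d (S = 18.75): continuation = e^(−0.07)·[0.4962·5.4358 + 0.5038·0.0000] = 2.5147; exercise value = 0.0000 ≤ continuation, so V_d = 2.5147
Node 0 (S = 25): continuation = e^(−0.07)·[0.4962·14.4384 + 0.5038·2.5147] = 7.8609; exercise value = 0.0000 ≤ continuation, so V_0 = 7.8609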